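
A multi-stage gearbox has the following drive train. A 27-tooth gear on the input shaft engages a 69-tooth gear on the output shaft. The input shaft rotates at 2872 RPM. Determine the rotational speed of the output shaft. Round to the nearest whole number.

1124 RPM

Gear mesh: ratio = 69/27 = 2.5556, so the output shaft turns at 2872 / 2.5556 = 1123.8 RPM.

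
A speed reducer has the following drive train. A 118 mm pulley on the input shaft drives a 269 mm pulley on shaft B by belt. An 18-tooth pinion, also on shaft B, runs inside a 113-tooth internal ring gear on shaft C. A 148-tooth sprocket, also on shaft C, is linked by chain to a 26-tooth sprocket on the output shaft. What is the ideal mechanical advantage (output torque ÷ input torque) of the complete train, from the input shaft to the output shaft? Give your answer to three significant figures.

Each stage contributes driven/driver: belt 269/118 = 2.2797, internal gear 113/18 = 6.2778, chain 26/148 = 0.17568.
Overall: 2.2797 × 6.2778 × 0.17568 = 2.5141.

2.51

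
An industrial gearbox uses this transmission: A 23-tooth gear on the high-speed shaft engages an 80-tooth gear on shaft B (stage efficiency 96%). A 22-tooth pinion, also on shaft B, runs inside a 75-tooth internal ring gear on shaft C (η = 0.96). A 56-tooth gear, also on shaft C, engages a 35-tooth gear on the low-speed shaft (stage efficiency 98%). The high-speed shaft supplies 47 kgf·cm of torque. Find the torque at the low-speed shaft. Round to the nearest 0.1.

Gear mesh: ratio = 80/23 = 3.4783; torque at shaft B = 47 × 3.4783 × 0.96 = 156.94 kgf·cm.
Internal gear: ratio = 75/22 = 3.4091; torque at shaft C = 156.94 × 3.4091 × 0.96 = 513.62 kgf·cm.
Gear mesh: ratio = 35/56 = 0.625; torque at the low-speed shaft = 513.62 × 0.625 × 0.98 = 314.59 kgf·cm.

314.6 kgf·cm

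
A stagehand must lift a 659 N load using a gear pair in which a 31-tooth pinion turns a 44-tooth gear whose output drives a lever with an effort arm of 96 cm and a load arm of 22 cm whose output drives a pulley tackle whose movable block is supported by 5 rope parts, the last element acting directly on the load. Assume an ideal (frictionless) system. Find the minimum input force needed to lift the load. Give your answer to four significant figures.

21.28 N

Gear pair MA = 44/31 = 1.4194.
Lever MA = effort arm / load arm = 96/22 = 4.3636.
Block-and-tackle MA = number of supporting rope parts = 5.
Combined ideal MA = 1.4194 × 4.3636 × 5 = 30.968.
Effort = load / MA = 659 / 30.968 = 21.28 N.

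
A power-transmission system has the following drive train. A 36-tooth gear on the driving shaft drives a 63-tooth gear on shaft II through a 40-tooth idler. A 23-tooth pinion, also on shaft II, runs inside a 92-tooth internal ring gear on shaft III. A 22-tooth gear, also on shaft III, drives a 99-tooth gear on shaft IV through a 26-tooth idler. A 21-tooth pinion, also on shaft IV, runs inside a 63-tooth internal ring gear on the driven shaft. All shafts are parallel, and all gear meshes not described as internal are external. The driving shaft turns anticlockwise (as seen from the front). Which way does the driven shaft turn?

anticlockwise

the driving shaft → shaft II: driver → idler → driven is 2 external meshes, 2 reversals → CCW.
shaft II → shaft III: internal mesh, same direction → CCW.
shaft III → shaft IV: driver → idler → driven is 2 external meshes, 2 reversals → CCW.
shaft IV → the driven shaft: internal mesh, same direction → CCW.
4 reversals in total — an even number — so the driven shaft turns the same way as the driving shaft.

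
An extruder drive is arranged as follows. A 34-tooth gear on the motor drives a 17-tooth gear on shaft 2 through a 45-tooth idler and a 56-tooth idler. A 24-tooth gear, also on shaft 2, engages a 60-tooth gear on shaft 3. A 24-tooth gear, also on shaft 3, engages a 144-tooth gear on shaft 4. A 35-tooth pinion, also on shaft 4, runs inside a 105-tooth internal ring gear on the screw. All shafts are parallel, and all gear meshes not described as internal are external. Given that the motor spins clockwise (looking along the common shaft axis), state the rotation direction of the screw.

counterclockwise

the motor → shaft 2: driver → idler → idler → driven is 3 external meshes, 3 reversals → CCW.
shaft 2 → shaft 3: external mesh, 1 reversal → CW.
shaft 3 → shaft 4: external mesh, 1 reversal → CCW.
shaft 4 → the screw: internal mesh, same direction → CCW.
5 reversals in total — an odd number — so the screw turns opposite to the motor.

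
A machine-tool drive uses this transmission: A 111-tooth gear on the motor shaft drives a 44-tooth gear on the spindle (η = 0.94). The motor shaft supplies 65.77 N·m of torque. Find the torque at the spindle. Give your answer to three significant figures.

Gear mesh: ratio = 44/111 = 0.3964; torque at the spindle = 65.77 × 0.3964 × 0.94 = 24.507 N·m.

24.5 N·m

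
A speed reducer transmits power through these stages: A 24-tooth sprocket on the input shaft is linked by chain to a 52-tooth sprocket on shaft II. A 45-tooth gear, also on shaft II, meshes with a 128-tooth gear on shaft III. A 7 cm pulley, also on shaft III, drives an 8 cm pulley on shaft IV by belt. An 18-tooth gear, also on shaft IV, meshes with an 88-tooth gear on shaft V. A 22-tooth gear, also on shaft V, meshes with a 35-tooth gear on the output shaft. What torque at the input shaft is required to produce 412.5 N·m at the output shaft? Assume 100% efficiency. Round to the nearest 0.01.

7.53 N·m

Overall ratio R = 2.1667 × 2.8444 × 1.1429 × 4.8889 × 1.5909 = 54.782.
Input torque = output torque / R = 412.5 / 54.782 = 7.5299 N·m.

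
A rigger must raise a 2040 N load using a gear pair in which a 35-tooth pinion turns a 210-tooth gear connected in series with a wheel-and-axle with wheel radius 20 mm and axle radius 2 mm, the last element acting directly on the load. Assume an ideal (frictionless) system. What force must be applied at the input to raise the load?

Gear pair MA = 210/35 = 6.
Wheel-and-axle MA = R/r = 20/2 = 10.
Combined ideal MA = 6 × 10 = 60.
Effort = load / MA = 2040 / 60 = 34 N.

34 N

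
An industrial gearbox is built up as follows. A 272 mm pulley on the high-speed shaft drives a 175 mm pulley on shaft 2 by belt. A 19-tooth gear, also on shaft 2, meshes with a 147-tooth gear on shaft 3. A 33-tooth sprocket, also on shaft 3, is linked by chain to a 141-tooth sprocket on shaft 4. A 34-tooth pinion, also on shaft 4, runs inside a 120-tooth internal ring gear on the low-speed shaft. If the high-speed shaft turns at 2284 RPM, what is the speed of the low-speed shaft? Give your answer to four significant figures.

the high-speed shaft → shaft 2 (belt, 175/272): 2284 ÷ 0.64338 = 3550 RPM
shaft 2 → shaft 3 (gear mesh, 147/19): 3550 ÷ 7.7368 = 458.84 RPM
shaft 3 → shaft 4 (chain, 141/33): 458.84 ÷ 4.2727 = 107.39 RPM
shaft 4 → the low-speed shaft (internal gear, 120/34): 107.39 ÷ 3.5294 = 30.427 RPM

30.43 RPM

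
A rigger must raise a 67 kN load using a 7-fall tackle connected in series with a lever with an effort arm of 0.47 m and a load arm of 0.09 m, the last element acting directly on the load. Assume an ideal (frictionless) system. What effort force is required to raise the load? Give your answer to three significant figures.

1.83 kN

Block-and-tackle MA = number of supporting rope parts = 7.
Lever MA = effort arm / load arm = 0.47/0.09 = 5.2222.
Combined ideal MA = 7 × 5.2222 = 36.556.
Effort = load / MA = 67 / 36.556 = 1.8328 kN.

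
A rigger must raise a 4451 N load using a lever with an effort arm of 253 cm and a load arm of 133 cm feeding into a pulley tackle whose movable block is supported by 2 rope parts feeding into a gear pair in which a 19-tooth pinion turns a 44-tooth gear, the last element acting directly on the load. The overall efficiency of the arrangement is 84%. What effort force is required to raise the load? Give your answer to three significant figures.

Lever MA = effort arm / load arm = 253/133 = 1.9023.
Block-and-tackle MA = number of supporting rope parts = 2.
Gear pair MA = 44/19 = 2.3158.
Combined ideal MA = 1.9023 × 2 × 2.3158 = 8.8104.
Actual MA = 8.8104 × 0.84 = 7.4008.
Effort = load / actual MA = 4451 / 7.4008 = 601.42 N.

601 N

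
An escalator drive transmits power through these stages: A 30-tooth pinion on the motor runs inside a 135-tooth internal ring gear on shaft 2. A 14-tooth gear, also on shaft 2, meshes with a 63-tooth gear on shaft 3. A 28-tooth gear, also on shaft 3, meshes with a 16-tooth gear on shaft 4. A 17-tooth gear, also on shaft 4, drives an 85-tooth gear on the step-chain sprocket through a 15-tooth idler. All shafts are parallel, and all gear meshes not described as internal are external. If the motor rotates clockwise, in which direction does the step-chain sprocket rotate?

the motor → shaft 2: internal mesh, same direction → CW.
shaft 2 → shaft 3: external mesh, 1 reversal → CCW.
shaft 3 → shaft 4: external mesh, 1 reversal → CW.
shaft 4 → the step-chain sprocket: driver → idler → driven is 2 external meshes, 2 reversals → CW.
4 reversals in total — an even number — so the step-chain sprocket turns the same way as the motor.

clockwise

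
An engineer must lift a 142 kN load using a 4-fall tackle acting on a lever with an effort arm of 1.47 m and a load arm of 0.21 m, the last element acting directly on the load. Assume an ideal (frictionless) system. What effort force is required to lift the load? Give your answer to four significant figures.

Block-and-tackle MA = number of supporting rope parts = 4.
Lever MA = effort arm / load arm = 1.47/0.21 = 7.
Combined ideal MA = 4 × 7 = 28.
Effort = load / MA = 142 / 28 = 5.0714 kN.

5.071 kN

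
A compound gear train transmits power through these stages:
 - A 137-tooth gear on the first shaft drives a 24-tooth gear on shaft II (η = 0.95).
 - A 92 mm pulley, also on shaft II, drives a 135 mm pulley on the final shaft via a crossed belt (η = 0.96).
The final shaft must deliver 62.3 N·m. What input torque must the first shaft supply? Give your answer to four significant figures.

265.7 N·m

Overall ratio R = 0.17518 × 1.4674 = 0.25706; overall efficiency η = 0.95 × 0.96 = 0.9120.
Input torque = output torque / (R × η) = 62.3 / (0.25706 × 0.9120) = 265.74 N·m.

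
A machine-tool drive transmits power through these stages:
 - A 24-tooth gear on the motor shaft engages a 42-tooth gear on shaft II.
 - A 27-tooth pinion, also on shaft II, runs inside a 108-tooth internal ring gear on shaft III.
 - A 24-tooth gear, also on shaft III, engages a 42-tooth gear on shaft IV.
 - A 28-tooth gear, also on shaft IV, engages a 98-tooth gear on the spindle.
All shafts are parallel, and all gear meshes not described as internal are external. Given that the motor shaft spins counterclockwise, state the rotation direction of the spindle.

clockwise

the motor shaft → shaft II: external mesh, 1 reversal → CW.
shaft II → shaft III: internal mesh, same direction → CW.
shaft III → shaft IV: external mesh, 1 reversal → CCW.
shaft IV → the spindle: external mesh, 1 reversal → CW.
3 reversals in total — an odd number — so the spindle turns opposite to the motor shaft.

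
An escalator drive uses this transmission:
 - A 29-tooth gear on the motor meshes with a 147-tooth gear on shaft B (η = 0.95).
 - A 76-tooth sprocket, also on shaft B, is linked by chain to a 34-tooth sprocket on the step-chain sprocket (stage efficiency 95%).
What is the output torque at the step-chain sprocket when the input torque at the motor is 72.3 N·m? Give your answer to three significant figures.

After the gear mesh (147/29): 72.3 × 5.069 × 0.95 = 348.16 N·m
After the chain (34/76): 348.16 × 0.44737 × 0.95 = 147.97 N·m

148 N·m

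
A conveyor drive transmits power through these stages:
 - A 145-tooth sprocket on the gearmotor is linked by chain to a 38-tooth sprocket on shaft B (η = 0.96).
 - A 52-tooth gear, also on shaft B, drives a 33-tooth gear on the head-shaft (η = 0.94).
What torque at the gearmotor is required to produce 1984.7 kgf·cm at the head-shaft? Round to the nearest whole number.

13224 kgf·cm

Overall ratio R = 0.26207 × 0.63462 = 0.16631; overall efficiency η = 0.96 × 0.94 = 0.9024.
Input torque = output torque / (R × η) = 1984.7 / (0.16631 × 0.9024) = 13224 kgf·cm.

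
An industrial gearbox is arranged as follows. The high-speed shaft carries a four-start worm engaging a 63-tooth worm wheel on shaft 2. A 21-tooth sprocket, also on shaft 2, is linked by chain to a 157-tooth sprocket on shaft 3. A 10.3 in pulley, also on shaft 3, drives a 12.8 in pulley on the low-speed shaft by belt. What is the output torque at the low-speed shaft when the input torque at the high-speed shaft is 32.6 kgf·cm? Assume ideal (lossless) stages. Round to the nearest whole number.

4770 kgf·cm

worm 63/4 = 15.75 → τ = 32.6·15.75 = 513.45 kgf·cm
chain 157/21 = 7.4762 → τ = 513.45·7.4762 = 3838.7 kgf·cm
belt 12.8/10.3 = 1.2427 → τ = 3838.7·1.2427 = 4770.4 kgf·cm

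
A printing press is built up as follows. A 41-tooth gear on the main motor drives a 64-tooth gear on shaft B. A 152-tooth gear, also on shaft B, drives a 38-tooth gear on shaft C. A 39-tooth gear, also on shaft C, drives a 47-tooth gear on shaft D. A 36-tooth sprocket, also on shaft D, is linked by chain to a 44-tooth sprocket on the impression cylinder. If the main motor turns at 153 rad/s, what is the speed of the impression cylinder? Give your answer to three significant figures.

266 rad/s

Gear mesh: ratio = 64/41 = 1.561, so shaft B turns at 153 / 1.561 = 98.016 rad/s.
Gear mesh: ratio = 38/152 = 0.25, so shaft C turns at 98.016 / 0.25 = 392.06 rad/s.
Gear mesh: ratio = 47/39 = 1.2051, so shaft D turns at 392.06 / 1.2051 = 325.33 rad/s.
Chain: ratio = 44/36 = 1.2222, so the impression cylinder turns at 325.33 / 1.2222 = 266.18 rad/s.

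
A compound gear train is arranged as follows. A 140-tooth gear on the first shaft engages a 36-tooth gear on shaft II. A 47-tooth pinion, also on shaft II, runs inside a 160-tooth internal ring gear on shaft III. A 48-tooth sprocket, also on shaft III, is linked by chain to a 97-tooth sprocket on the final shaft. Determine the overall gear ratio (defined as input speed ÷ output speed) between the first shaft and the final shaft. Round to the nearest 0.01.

1.77

Each stage contributes driven/driver: gear mesh 36/140 = 0.25714, internal gear 160/47 = 3.4043, chain 97/48 = 2.0208.
Overall: 0.25714 × 3.4043 × 2.0208 = 1.769.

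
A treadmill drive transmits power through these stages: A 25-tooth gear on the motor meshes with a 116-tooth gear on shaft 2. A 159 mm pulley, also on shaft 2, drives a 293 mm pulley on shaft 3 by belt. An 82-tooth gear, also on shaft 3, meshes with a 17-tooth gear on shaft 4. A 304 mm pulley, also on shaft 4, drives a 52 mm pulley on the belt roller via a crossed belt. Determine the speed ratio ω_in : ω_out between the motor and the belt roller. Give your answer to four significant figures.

Each stage contributes driven/driver: gear mesh 116/25 = 4.64, belt 293/159 = 1.8428, gear mesh 17/82 = 0.20732, belt 52/304 = 0.17105.
Overall: 4.64 × 1.8428 × 0.20732 × 0.17105 = 0.30322.

0.3032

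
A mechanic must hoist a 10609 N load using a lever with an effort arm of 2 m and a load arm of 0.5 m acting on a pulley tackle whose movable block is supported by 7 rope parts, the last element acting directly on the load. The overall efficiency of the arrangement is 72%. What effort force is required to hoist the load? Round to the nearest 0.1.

526.2 N

Lever MA = effort arm / load arm = 2/0.5 = 4.
Block-and-tackle MA = number of supporting rope parts = 7.
Combined ideal MA = 4 × 7 = 28.
Actual MA = 28 × 0.72 = 20.16.
Effort = load / actual MA = 10609 / 20.16 = 526.24 N.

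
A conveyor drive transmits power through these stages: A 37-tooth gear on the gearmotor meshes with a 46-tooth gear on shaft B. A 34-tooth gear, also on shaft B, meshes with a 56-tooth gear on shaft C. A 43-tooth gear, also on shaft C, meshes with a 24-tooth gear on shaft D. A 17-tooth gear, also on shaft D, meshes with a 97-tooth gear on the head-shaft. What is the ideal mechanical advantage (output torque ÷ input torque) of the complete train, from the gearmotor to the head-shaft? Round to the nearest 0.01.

Each stage contributes driven/driver: gear mesh 46/37 = 1.2432, gear mesh 56/34 = 1.6471, gear mesh 24/43 = 0.55814, gear mesh 97/17 = 5.7059.
Overall: 1.2432 × 1.6471 × 0.55814 × 5.7059 = 6.5212.

6.52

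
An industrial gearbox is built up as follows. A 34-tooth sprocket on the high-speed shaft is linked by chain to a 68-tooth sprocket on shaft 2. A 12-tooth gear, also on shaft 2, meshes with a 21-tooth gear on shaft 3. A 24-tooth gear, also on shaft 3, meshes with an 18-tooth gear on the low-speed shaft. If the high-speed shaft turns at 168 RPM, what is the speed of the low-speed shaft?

chain 68/34 = 2 → 168/2 = 84 RPM
gear mesh 21/12 = 1.75 → 84/1.75 = 48 RPM
gear mesh 18/24 = 0.75 → 48/0.75 = 64 RPM

64 RPM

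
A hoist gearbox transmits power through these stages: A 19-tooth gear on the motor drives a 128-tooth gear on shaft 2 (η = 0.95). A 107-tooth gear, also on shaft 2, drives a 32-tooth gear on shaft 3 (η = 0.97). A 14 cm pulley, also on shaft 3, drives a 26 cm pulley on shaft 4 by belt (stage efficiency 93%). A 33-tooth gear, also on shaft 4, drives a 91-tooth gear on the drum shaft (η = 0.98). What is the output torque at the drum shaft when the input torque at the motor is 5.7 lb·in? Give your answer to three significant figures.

gear mesh 128/19 = 6.7368 → τ = 5.7·6.7368·0.95 = 36.48 lb·in
gear mesh 32/107 = 0.29907 → τ = 36.48·0.29907·0.97 = 10.583 lb·in
belt 26/14 = 1.8571 → τ = 10.583·1.8571·0.93 = 18.278 lb·in
gear mesh 91/33 = 2.7576 → τ = 18.278·2.7576·0.98 = 49.394 lb·in

49.4 lb·in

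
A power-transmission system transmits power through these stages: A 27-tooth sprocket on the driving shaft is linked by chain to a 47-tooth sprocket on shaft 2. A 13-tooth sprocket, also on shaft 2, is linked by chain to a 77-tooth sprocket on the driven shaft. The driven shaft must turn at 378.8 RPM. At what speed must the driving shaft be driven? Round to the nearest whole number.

Overall ratio R = 1.7407 × 5.9231 = 10.311.
Required input speed = output speed × R = 378.8 × 10.311 = 3905.6 RPM.

3906 RPM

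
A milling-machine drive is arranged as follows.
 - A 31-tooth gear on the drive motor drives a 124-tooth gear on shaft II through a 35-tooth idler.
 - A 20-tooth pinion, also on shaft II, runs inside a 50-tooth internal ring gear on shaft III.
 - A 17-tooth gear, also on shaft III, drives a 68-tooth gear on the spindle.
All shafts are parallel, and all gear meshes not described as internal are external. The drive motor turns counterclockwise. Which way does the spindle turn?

the drive motor → shaft II: driver → idler → driven is 2 external meshes, 2 reversals → CCW.
shaft II → shaft III: internal mesh, same direction → CCW.
shaft III → the spindle: external mesh, 1 reversal → CW.
3 reversals in total — an odd number — so the spindle turns opposite to the drive motor.

clockwise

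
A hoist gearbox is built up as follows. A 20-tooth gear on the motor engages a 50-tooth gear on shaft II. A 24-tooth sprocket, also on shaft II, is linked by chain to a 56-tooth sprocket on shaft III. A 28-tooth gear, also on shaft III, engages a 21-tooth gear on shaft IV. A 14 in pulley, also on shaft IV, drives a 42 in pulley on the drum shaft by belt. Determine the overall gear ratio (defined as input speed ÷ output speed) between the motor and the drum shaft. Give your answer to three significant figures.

13.1

Each stage contributes driven/driver: gear mesh 50/20 = 2.5, chain 56/24 = 2.3333, gear mesh 21/28 = 0.75, belt 42/14 = 3.
Overall: 2.5 × 2.3333 × 0.75 × 3 = 13.125.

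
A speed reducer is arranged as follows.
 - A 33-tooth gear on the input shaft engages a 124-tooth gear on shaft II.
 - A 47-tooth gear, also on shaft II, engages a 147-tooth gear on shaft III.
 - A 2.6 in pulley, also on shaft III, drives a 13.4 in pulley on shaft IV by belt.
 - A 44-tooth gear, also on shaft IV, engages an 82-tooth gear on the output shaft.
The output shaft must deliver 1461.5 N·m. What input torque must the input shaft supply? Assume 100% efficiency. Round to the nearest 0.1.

12.9 N·m

Overall ratio R = 3.7576 × 3.1277 × 5.1538 × 1.8636 = 112.88.
Input torque = output torque / R = 1461.5 / 112.88 = 12.947 N·m.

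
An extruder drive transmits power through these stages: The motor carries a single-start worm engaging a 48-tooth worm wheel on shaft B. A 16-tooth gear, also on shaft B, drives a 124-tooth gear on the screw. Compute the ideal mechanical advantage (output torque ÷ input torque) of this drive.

372

Each stage contributes driven/driver: worm 48/1 = 48, gear mesh 124/16 = 7.75.
Overall: 48 × 7.75 = 372.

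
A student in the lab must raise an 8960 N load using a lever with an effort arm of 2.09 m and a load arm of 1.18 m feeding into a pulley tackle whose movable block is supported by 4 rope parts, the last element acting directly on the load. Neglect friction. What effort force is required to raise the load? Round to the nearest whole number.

1265 N

Lever MA = effort arm / load arm = 2.09/1.18 = 1.7712.
Block-and-tackle MA = number of supporting rope parts = 4.
Combined ideal MA = 1.7712 × 4 = 7.0847.
Effort = load / MA = 8960 / 7.0847 = 1264.7 N.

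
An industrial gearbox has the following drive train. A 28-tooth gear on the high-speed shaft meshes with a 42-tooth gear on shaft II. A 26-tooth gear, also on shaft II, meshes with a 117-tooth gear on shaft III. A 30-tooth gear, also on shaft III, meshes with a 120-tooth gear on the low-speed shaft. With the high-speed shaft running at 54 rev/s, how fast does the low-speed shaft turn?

2 rev/s

the high-speed shaft → shaft II (gear mesh, 42/28): 54 ÷ 1.5 = 36 rev/s
shaft II → shaft III (gear mesh, 117/26): 36 ÷ 4.5 = 8 rev/s
shaft III → the low-speed shaft (gear mesh, 120/30): 8 ÷ 4 = 2 rev/s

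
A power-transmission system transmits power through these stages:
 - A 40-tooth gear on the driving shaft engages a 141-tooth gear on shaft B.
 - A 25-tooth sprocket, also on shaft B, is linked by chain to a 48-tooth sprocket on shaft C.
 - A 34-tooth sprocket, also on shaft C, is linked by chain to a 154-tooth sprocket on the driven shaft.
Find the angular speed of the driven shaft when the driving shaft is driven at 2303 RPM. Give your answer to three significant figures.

the driving shaft → shaft B (gear mesh, 141/40): 2303 ÷ 3.525 = 653.33 RPM
shaft B → shaft C (chain, 48/25): 653.33 ÷ 1.92 = 340.28 RPM
shaft C → the driven shaft (chain, 154/34): 340.28 ÷ 4.5294 = 75.126 RPM

75.1 RPM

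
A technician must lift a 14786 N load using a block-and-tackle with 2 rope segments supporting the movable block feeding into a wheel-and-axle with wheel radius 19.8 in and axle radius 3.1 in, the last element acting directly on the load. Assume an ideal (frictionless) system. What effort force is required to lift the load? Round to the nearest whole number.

Block-and-tackle MA = number of supporting rope parts = 2.
Wheel-and-axle MA = R/r = 19.8/3.1 = 6.3871.
Combined ideal MA = 2 × 6.3871 = 12.774.
Effort = load / MA = 14786 / 12.774 = 1157.5 N.

1157 N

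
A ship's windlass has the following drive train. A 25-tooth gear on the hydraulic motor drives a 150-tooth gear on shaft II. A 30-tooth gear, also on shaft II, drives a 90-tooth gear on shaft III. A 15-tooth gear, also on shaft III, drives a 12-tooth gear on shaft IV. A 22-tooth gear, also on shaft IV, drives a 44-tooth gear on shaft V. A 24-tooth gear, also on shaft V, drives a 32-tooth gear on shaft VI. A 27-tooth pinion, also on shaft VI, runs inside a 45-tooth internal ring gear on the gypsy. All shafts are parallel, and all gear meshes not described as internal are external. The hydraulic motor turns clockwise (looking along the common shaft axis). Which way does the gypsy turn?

anticlockwise

the hydraulic motor → shaft II: external mesh, 1 reversal → CCW.
shaft II → shaft III: external mesh, 1 reversal → CW.
shaft III → shaft IV: external mesh, 1 reversal → CCW.
shaft IV → shaft V: external mesh, 1 reversal → CW.
shaft V → shaft VI: external mesh, 1 reversal → CCW.
shaft VI → the gypsy: internal mesh, same direction → CCW.
5 reversals in total — an odd number — so the gypsy turns opposite to the hydraulic motor.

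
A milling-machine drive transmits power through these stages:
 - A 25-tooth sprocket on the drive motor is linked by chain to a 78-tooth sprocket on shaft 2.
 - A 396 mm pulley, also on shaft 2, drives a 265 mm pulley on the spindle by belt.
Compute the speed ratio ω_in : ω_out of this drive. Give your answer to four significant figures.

Each stage contributes driven/driver: chain 78/25 = 3.12, belt 265/396 = 0.66919.
Overall: 3.12 × 0.66919 = 2.0879.

2.088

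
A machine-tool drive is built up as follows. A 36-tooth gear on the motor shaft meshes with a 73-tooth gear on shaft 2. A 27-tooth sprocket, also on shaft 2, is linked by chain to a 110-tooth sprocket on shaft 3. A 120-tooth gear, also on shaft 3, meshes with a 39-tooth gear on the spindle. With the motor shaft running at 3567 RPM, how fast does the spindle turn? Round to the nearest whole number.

the motor shaft → shaft 2 (gear mesh, 73/36): 3567 ÷ 2.0278 = 1759.1 RPM
shaft 2 → shaft 3 (chain, 110/27): 1759.1 ÷ 4.0741 = 431.77 RPM
shaft 3 → the spindle (gear mesh, 39/120): 431.77 ÷ 0.325 = 1328.5 RPM

1329 RPM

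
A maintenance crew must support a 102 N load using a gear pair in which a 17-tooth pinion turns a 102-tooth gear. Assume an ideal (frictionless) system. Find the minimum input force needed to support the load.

Gear pair MA = 102/17 = 6.
Effort = load / MA = 102 / 6 = 17 N.

17 N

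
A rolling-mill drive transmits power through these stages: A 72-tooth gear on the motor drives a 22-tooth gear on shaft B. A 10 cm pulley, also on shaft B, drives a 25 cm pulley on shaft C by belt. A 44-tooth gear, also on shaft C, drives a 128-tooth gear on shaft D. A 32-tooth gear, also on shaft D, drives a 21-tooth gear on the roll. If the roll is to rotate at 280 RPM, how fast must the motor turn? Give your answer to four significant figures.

Overall ratio R = 0.30556 × 2.5 × 2.9091 × 0.65625 = 1.4583.
Required input speed = output speed × R = 280 × 1.4583 = 408.33 RPM.

408.3 RPM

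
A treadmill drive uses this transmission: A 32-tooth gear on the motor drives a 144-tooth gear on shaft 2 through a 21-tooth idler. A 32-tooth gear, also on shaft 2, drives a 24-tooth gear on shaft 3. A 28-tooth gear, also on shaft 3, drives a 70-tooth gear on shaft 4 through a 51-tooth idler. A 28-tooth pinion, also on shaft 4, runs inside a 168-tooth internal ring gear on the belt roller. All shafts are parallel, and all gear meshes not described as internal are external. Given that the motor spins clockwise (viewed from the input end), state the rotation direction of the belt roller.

anticlockwise

the motor → shaft 2: driver → idler → driven is 2 external meshes, 2 reversals → CW.
shaft 2 → shaft 3: external mesh, 1 reversal → CCW.
shaft 3 → shaft 4: driver → idler → driven is 2 external meshes, 2 reversals → CCW.
shaft 4 → the belt roller: internal mesh, same direction → CCW.
5 reversals in total — an odd number — so the belt roller turns opposite to the motor.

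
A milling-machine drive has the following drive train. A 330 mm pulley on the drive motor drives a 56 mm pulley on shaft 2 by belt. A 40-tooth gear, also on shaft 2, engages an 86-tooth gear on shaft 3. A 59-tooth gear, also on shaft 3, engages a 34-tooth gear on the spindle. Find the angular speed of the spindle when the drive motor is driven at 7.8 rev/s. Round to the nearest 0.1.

37.1 rev/s

the drive motor → shaft 2 (belt, 56/330): 7.8 ÷ 0.1697 = 45.964 rev/s
shaft 2 → shaft 3 (gear mesh, 86/40): 45.964 ÷ 2.15 = 21.379 rev/s
shaft 3 → the spindle (gear mesh, 34/59): 21.379 ÷ 0.57627 = 37.098 rev/s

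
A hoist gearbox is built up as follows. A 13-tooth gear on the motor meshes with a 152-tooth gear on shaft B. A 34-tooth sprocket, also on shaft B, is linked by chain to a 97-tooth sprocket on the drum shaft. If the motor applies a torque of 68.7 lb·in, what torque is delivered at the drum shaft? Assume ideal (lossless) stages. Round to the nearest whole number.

gear mesh 152/13 = 11.692 → τ = 68.7·11.692 = 803.26 lb·in
chain 97/34 = 2.8529 → τ = 803.26·2.8529 = 2291.7 lb·in

2292 lb·in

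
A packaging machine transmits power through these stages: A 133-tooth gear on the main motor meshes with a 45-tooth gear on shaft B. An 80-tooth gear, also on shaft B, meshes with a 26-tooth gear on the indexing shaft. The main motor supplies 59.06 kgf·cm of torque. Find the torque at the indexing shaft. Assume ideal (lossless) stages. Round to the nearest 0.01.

6.49 kgf·cm

gear mesh 45/133 = 0.33835 → τ = 59.06·0.33835 = 19.983 kgf·cm
gear mesh 26/80 = 0.325 → τ = 19.983·0.325 = 6.4944 kgf·cm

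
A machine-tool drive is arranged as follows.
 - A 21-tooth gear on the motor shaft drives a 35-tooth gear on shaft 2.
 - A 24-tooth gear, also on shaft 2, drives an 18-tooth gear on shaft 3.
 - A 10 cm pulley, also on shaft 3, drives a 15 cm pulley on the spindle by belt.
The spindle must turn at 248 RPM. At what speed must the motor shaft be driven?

Overall ratio R = 1.6667 × 0.75 × 1.5 = 1.875.
Required input speed = output speed × R = 248 × 1.875 = 465 RPM.

465 RPM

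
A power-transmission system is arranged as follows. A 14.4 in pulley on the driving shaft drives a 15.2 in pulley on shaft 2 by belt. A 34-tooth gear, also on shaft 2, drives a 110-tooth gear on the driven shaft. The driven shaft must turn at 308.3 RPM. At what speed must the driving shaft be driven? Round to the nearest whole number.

Overall ratio R = 1.0556 × 3.2353 = 3.415.
Required input speed = output speed × R = 308.3 × 3.415 = 1052.9 RPM.

1053 RPM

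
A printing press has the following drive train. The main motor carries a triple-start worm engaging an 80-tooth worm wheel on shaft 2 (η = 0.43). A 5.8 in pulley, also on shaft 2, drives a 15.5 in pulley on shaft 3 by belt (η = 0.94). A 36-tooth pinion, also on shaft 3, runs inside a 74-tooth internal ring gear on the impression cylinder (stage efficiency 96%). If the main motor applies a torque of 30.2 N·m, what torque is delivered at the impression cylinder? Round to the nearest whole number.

1717 N·m

Worm: ratio = 80/3 = 26.667; torque at shaft 2 = 30.2 × 26.667 × 0.43 = 346.29 N·m.
Belt: ratio = 15.5/5.8 = 2.6724; torque at shaft 3 = 346.29 × 2.6724 × 0.94 = 869.91 N·m.
Internal gear: ratio = 74/36 = 2.0556; torque at the impression cylinder = 869.91 × 2.0556 × 0.96 = 1716.6 N·m.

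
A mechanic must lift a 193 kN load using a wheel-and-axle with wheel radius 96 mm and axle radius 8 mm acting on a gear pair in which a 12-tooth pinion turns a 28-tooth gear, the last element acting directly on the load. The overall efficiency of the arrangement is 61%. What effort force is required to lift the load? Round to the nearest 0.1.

Wheel-and-axle MA = R/r = 96/8 = 12.
Gear pair MA = 28/12 = 2.3333.
Combined ideal MA = 12 × 2.3333 = 28.
Actual MA = 28 × 0.61 = 17.08.
Effort = load / actual MA = 193 / 17.08 = 11.3 kN.

11.3 kN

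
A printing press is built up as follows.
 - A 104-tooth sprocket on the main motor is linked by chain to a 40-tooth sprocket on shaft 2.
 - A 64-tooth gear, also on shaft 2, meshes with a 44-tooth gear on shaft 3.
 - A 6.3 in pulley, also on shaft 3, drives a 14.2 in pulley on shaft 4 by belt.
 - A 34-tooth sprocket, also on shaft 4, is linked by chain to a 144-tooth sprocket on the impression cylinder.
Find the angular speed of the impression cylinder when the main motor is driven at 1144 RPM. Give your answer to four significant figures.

chain 40/104 = 0.38462 → 1144/0.38462 = 2974.4 RPM
gear mesh 44/64 = 0.6875 → 2974.4/0.6875 = 4326.4 RPM
belt 14.2/6.3 = 2.254 → 4326.4/2.254 = 1919.5 RPM
chain 144/34 = 4.2353 → 1919.5/4.2353 = 453.21 RPM

453.2 RPM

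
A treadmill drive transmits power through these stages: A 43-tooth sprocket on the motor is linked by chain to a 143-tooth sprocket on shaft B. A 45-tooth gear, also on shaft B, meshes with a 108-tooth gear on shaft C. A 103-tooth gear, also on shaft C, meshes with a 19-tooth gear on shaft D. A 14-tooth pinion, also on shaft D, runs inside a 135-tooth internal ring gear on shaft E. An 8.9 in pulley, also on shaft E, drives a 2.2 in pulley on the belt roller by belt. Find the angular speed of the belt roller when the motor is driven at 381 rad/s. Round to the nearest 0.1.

108.6 rad/s

Chain: ratio = 143/43 = 3.3256, so shaft B turns at 381 / 3.3256 = 114.57 rad/s.
Gear mesh: ratio = 108/45 = 2.4, so shaft C turns at 114.57 / 2.4 = 47.736 rad/s.
Gear mesh: ratio = 19/103 = 0.18447, so shaft D turns at 47.736 / 0.18447 = 258.78 rad/s.
Internal gear: ratio = 135/14 = 9.6429, so shaft E turns at 258.78 / 9.6429 = 26.836 rad/s.
Belt: ratio = 2.2/8.9 = 0.24719, so the belt roller turns at 26.836 / 0.24719 = 108.57 rad/s.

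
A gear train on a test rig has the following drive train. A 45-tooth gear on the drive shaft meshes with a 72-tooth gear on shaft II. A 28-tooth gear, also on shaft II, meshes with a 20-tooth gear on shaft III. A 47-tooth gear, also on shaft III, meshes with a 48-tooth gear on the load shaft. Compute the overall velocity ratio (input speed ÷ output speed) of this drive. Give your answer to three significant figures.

Each stage contributes driven/driver: gear mesh 72/45 = 1.6, gear mesh 20/28 = 0.71429, gear mesh 48/47 = 1.0213.
Overall: 1.6 × 0.71429 × 1.0213 = 1.1672.

1.17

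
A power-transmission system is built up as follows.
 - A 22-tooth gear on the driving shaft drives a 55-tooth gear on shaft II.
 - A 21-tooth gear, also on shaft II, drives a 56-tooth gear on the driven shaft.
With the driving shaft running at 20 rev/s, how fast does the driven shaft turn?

the driving shaft → shaft II (gear mesh, 55/22): 20 ÷ 2.5 = 8 rev/s
shaft II → the driven shaft (gear mesh, 56/21): 8 ÷ 2.6667 = 3 rev/s

3 rev/s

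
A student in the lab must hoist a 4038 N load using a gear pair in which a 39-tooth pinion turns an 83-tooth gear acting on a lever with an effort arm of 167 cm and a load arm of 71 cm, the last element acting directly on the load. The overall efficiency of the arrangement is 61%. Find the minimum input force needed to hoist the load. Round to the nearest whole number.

1322 N

Gear pair MA = 83/39 = 2.1282.
Lever MA = effort arm / load arm = 167/71 = 2.3521.
Combined ideal MA = 2.1282 × 2.3521 = 5.0058.
Actual MA = 5.0058 × 0.61 = 3.0535.
Effort = load / actual MA = 4038 / 3.0535 = 1322.4 N.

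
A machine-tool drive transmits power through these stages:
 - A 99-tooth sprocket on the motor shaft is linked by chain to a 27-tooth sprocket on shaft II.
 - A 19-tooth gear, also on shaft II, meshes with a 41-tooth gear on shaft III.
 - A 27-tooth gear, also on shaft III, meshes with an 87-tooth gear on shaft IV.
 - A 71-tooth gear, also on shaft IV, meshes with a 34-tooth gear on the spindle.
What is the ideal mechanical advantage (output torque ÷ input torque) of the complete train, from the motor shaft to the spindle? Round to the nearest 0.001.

0.908

Each stage contributes driven/driver: chain 27/99 = 0.27273, gear mesh 41/19 = 2.1579, gear mesh 87/27 = 3.2222, gear mesh 34/71 = 0.47887.
Overall: 0.27273 × 2.1579 × 3.2222 × 0.47887 = 0.9081.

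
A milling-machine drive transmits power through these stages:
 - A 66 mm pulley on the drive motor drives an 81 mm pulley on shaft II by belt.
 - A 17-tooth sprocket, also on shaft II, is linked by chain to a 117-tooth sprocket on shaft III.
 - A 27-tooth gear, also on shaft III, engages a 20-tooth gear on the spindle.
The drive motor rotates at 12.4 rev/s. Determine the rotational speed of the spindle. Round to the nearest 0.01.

1.98 rev/s

the drive motor → shaft II (belt, 81/66): 12.4 ÷ 1.2273 = 10.104 rev/s
shaft II → shaft III (chain, 117/17): 10.104 ÷ 6.8824 = 1.4681 rev/s
shaft III → the spindle (gear mesh, 20/27): 1.4681 ÷ 0.74074 = 1.9819 rev/s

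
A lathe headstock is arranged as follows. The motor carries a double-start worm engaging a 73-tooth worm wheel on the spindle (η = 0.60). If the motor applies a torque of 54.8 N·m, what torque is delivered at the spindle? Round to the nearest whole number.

1200 N·m

Worm: ratio = 73/2 = 36.5; torque at the spindle = 54.8 × 36.5 × 0.60 = 1200.1 N·m.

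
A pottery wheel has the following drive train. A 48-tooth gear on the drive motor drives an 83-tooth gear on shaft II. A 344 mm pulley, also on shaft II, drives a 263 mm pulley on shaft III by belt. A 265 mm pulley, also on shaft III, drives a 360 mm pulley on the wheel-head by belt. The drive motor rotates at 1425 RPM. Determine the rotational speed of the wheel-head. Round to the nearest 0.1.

Gear mesh: ratio = 83/48 = 1.7292, so shaft II turns at 1425 / 1.7292 = 824.1 RPM.
Belt: ratio = 263/344 = 0.76453, so shaft III turns at 824.1 / 0.76453 = 1077.9 RPM.
Belt: ratio = 360/265 = 1.3585, so the wheel-head turns at 1077.9 / 1.3585 = 793.46 RPM.

793.5 RPM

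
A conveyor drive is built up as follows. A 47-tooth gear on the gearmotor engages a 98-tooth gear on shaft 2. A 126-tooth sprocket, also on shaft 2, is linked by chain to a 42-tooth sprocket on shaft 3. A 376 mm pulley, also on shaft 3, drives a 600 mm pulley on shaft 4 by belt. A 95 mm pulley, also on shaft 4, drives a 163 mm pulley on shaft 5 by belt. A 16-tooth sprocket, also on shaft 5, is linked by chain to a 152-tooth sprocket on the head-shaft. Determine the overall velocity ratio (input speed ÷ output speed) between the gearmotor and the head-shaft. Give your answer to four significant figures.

Each stage contributes driven/driver: gear mesh 98/47 = 2.0851, chain 42/126 = 0.33333, belt 600/376 = 1.5957, belt 163/95 = 1.7158, chain 152/16 = 9.5.
Overall: 2.0851 × 0.33333 × 1.5957 × 1.7158 × 9.5 = 18.078.

18.08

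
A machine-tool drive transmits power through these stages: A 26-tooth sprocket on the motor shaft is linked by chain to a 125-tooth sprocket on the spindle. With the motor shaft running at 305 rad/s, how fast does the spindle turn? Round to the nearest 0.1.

Chain: ratio = 125/26 = 4.8077, so the spindle turns at 305 / 4.8077 = 63.44 rad/s.

63.4 rad/s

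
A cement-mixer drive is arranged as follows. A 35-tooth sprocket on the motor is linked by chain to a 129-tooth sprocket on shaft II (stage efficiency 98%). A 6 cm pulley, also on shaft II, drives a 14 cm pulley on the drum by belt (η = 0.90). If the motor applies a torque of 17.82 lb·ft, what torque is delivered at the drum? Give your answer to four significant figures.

135.2 lb·ft

chain 129/35 = 3.6857 → τ = 17.82·3.6857·0.98 = 64.366 lb·ft
belt 14/6 = 2.3333 → τ = 64.366·2.3333·0.90 = 135.17 lb·ft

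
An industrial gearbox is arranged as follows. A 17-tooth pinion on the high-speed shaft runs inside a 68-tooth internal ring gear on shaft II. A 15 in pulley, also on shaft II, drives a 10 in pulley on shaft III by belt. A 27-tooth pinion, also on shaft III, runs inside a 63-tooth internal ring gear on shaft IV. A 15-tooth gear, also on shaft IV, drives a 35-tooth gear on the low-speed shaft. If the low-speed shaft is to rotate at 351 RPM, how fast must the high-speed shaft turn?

Overall ratio R = 4 × 0.66667 × 2.3333 × 2.3333 = 14.519.
Required input speed = output speed × R = 351 × 14.519 = 5096 RPM.

5096 RPM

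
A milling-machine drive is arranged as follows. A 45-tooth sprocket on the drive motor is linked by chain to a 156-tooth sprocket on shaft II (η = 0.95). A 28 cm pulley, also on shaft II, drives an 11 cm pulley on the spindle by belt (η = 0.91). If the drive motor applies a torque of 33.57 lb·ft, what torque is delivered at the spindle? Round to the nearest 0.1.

39.5 lb·ft

After the chain (156/45): 33.57 × 3.4667 × 0.95 = 110.56 lb·ft
After the belt (11/28): 110.56 × 0.39286 × 0.91 = 39.524 lb·ft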